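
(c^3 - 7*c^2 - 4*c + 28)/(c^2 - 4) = c - 7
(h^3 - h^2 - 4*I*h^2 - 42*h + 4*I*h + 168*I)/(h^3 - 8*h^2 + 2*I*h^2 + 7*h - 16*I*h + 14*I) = (h^2 + h*(6 - 4*I) - 24*I)/(h^2 + h*(-1 + 2*I) - 2*I)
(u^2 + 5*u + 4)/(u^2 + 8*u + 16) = (u + 1)/(u + 4)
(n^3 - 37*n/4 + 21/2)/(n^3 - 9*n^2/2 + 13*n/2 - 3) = (n + 7/2)/(n - 1)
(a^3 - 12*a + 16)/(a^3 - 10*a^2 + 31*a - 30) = (a^2 + 2*a - 8)/(a^2 - 8*a + 15)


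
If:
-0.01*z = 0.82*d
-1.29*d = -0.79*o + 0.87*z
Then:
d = -0.0121951219512195*z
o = 1.08135226921889*z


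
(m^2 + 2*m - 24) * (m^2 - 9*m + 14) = m^4 - 7*m^3 - 28*m^2 + 244*m - 336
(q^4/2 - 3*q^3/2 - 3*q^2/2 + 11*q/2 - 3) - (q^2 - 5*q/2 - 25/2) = q^4/2 - 3*q^3/2 - 5*q^2/2 + 8*q + 19/2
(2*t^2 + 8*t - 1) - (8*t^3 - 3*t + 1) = -8*t^3 + 2*t^2 + 11*t - 2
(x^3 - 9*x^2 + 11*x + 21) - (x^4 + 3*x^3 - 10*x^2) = -x^4 - 2*x^3 + x^2 + 11*x + 21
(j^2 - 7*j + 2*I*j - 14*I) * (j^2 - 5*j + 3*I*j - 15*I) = j^4 - 12*j^3 + 5*I*j^3 + 29*j^2 - 60*I*j^2 + 72*j + 175*I*j - 210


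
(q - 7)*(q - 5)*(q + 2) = q^3 - 10*q^2 + 11*q + 70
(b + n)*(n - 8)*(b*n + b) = b^2*n^2 - 7*b^2*n - 8*b^2 + b*n^3 - 7*b*n^2 - 8*b*n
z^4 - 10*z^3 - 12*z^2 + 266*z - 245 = (z - 7)^2*(z - 1)*(z + 5)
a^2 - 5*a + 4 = (a - 4)*(a - 1)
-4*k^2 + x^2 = (-2*k + x)*(2*k + x)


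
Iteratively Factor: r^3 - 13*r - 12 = (r + 3)*(r^2 - 3*r - 4) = (r + 1)*(r + 3)*(r - 4)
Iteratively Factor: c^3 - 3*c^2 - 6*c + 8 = (c - 1)*(c^2 - 2*c - 8) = (c - 4)*(c - 1)*(c + 2)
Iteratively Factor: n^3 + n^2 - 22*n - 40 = (n + 4)*(n^2 - 3*n - 10) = (n - 5)*(n + 4)*(n + 2)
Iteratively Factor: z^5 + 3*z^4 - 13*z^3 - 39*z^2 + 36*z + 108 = (z + 3)*(z^4 - 13*z^2 + 36) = (z - 3)*(z + 3)*(z^3 + 3*z^2 - 4*z - 12) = (z - 3)*(z - 2)*(z + 3)*(z^2 + 5*z + 6) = (z - 3)*(z - 2)*(z + 3)^2*(z + 2)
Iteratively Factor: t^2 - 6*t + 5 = (t - 1)*(t - 5)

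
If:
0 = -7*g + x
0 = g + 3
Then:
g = -3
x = -21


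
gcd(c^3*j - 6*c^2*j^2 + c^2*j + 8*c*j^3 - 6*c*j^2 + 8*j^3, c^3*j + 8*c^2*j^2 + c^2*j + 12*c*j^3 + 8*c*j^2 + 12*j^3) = c*j + j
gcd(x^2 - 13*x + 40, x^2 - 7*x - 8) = x - 8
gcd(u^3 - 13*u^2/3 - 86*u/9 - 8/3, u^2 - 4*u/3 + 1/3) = 1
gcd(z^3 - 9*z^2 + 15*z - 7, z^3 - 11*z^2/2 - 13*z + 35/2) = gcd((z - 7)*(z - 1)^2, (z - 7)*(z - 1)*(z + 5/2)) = z^2 - 8*z + 7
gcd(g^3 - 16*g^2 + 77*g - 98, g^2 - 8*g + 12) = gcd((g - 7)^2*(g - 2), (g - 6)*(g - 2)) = g - 2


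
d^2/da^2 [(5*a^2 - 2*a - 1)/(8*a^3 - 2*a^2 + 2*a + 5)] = 2*(320*a^6 - 384*a^5 - 528*a^4 - 1228*a^3 + 570*a^2 + 72*a + 131)/(512*a^9 - 384*a^8 + 480*a^7 + 760*a^6 - 360*a^5 + 516*a^4 + 488*a^3 - 90*a^2 + 150*a + 125)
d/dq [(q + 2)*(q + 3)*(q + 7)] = 3*q^2 + 24*q + 41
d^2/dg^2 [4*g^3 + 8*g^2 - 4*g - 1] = 24*g + 16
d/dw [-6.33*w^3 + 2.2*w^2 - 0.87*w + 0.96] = -18.99*w^2 + 4.4*w - 0.87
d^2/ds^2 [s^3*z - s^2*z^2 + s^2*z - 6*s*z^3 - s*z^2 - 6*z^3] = 2*z*(3*s - z + 1)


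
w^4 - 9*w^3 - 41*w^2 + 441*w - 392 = (w - 8)*(w - 7)*(w - 1)*(w + 7)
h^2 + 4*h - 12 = (h - 2)*(h + 6)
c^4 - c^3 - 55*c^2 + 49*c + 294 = (c - 7)*(c - 3)*(c + 2)*(c + 7)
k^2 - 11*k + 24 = (k - 8)*(k - 3)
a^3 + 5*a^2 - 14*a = a*(a - 2)*(a + 7)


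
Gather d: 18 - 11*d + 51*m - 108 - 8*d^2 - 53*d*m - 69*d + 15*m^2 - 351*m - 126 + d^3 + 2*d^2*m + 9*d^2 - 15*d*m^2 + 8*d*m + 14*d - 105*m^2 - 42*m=d^3 + d^2*(2*m + 1) + d*(-15*m^2 - 45*m - 66) - 90*m^2 - 342*m - 216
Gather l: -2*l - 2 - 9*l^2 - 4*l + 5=-9*l^2 - 6*l + 3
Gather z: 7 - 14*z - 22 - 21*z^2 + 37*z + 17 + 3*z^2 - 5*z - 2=-18*z^2 + 18*z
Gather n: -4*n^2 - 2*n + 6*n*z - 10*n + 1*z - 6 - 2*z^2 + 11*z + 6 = -4*n^2 + n*(6*z - 12) - 2*z^2 + 12*z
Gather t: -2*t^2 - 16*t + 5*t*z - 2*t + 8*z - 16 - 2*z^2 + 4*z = -2*t^2 + t*(5*z - 18) - 2*z^2 + 12*z - 16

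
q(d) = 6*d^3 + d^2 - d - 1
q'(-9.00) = 1439.00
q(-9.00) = -4285.00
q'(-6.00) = 635.00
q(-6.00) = -1255.00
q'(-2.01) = 67.70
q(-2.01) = -43.67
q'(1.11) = 23.40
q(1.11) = 7.33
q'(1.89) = 67.08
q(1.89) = 41.19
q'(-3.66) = 232.80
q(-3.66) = -278.11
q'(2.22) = 92.15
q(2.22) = 67.35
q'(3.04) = 171.43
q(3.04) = 173.77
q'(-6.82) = 822.58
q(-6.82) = -1850.96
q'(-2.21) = 82.49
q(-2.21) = -58.67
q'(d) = 18*d^2 + 2*d - 1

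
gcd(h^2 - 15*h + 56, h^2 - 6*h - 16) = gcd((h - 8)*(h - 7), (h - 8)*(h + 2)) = h - 8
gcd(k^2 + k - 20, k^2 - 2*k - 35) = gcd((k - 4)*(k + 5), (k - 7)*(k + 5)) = k + 5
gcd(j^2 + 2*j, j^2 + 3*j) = j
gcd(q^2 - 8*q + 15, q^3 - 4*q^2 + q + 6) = q - 3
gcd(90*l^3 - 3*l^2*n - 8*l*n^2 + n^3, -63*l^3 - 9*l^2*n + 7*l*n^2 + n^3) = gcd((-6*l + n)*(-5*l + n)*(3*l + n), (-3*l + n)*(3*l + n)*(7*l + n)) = 3*l + n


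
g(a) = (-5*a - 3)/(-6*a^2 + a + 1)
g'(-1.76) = -0.08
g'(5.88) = -0.03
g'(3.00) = -0.15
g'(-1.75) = -0.08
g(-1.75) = -0.30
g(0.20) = -4.17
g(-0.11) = -3.00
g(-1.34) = -0.33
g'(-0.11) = 2.39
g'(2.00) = -0.44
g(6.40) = 0.15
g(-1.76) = -0.30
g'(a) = (-5*a - 3)*(12*a - 1)/(-6*a^2 + a + 1)^2 - 5/(-6*a^2 + a + 1)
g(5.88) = 0.16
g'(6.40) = -0.03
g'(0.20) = -11.28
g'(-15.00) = 0.00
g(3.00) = 0.36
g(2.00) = 0.62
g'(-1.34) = -0.06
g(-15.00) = -0.05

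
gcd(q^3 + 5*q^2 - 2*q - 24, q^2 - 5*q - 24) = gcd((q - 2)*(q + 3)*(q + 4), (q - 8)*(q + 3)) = q + 3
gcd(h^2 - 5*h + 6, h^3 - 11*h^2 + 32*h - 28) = h - 2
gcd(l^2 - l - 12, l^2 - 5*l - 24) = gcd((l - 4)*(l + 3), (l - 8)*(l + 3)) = l + 3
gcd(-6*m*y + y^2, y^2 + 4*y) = y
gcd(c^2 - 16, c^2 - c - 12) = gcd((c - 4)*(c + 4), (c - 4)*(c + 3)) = c - 4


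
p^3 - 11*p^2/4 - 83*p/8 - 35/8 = (p - 5)*(p + 1/2)*(p + 7/4)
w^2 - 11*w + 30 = (w - 6)*(w - 5)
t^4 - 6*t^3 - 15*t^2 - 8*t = t*(t - 8)*(t + 1)^2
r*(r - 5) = r^2 - 5*r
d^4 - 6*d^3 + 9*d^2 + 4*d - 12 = (d - 3)*(d - 2)^2*(d + 1)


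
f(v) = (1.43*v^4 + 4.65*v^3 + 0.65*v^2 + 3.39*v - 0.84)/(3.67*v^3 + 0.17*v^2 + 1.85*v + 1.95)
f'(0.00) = 2.15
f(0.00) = -0.43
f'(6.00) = 0.39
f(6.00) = 3.57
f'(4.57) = 0.40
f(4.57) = 3.01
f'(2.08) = 0.49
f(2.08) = 1.96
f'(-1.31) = 1.46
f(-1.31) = 1.23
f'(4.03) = 0.40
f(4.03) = 2.79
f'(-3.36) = 0.42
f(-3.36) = -0.01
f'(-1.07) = 3.14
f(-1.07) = 1.74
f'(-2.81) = 0.45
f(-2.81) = 0.23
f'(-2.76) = 0.45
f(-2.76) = 0.25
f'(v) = (-11.01*v^2 - 0.34*v - 1.85)*(1.43*v^4 + 4.65*v^3 + 0.65*v^2 + 3.39*v - 0.84)/(3.67*v^3 + 0.17*v^2 + 1.85*v + 1.95)^2 + (5.72*v^3 + 13.95*v^2 + 1.3*v + 3.39)/(3.67*v^3 + 0.17*v^2 + 1.85*v + 1.95) = (5.2481*v^6 + 0.486200000000004*v^5 + 6.3415*v^4 + 3.4764*v^3 + 37.0771*v^2 + 2.8206*v + 8.1645)/(13.4689*v^6 + 1.2478*v^5 + 13.6079*v^4 + 14.942*v^3 + 4.0855*v^2 + 7.215*v + 3.8025)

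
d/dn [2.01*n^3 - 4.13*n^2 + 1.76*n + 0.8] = 6.03*n^2 - 8.26*n + 1.76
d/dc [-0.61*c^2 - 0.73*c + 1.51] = -1.22*c - 0.73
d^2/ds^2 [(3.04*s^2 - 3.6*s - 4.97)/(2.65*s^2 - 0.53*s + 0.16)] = (2.8421709430404e-14*s^4 - 42.02264*s^3 - 217.14471*s^2 + 51.04059*s + 0.967501999999999)/(18.609625*s^6 - 11.165775*s^5 + 5.603955*s^4 - 1.497197*s^3 + 0.338352*s^2 - 0.040704*s + 0.004096)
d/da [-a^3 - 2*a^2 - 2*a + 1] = -3*a^2 - 4*a - 2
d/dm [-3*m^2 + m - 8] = 1 - 6*m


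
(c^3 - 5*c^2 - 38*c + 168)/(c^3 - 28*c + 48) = (c - 7)/(c - 2)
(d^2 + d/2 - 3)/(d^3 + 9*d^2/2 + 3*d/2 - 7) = (2*d - 3)/(2*d^2 + 5*d - 7)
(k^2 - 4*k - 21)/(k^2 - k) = (k^2 - 4*k - 21)/(k*(k - 1))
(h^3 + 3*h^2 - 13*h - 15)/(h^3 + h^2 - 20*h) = (h^2 - 2*h - 3)/(h*(h - 4))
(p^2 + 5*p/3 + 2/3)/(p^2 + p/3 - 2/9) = 3*(p + 1)/(3*p - 1)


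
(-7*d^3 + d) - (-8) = -7*d^3 + d + 8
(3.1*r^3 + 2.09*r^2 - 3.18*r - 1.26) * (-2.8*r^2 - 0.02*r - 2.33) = -8.68*r^5 - 5.914*r^4 + 1.6392*r^3 - 1.2781*r^2 + 7.4346*r + 2.9358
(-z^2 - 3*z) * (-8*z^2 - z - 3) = 8*z^4 + 25*z^3 + 6*z^2 + 9*z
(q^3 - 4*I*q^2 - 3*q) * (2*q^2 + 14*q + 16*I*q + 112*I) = 2*q^5 + 14*q^4 + 8*I*q^4 + 58*q^3 + 56*I*q^3 + 406*q^2 - 48*I*q^2 - 336*I*q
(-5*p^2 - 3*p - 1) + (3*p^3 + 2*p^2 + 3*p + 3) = 3*p^3 - 3*p^2 + 2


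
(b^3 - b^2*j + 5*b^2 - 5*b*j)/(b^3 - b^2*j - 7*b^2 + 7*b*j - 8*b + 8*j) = b*(b + 5)/(b^2 - 7*b - 8)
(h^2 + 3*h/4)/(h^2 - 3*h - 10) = h*(4*h + 3)/(4*(h^2 - 3*h - 10))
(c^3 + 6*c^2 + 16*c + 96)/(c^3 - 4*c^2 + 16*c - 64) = (c + 6)/(c - 4)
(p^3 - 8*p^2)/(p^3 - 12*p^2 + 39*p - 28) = p^2*(p - 8)/(p^3 - 12*p^2 + 39*p - 28)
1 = 1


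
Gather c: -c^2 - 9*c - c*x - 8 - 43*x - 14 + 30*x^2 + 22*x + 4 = -c^2 + c*(-x - 9) + 30*x^2 - 21*x - 18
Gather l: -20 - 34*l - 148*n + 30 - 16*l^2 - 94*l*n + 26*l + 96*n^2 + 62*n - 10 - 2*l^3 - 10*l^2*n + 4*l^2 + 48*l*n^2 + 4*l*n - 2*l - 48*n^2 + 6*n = -2*l^3 + l^2*(-10*n - 12) + l*(48*n^2 - 90*n - 10) + 48*n^2 - 80*n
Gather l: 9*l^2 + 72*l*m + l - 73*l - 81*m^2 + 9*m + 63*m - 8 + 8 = 9*l^2 + l*(72*m - 72) - 81*m^2 + 72*m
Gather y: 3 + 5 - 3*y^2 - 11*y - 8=-3*y^2 - 11*y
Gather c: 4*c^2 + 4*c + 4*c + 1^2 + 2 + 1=4*c^2 + 8*c + 4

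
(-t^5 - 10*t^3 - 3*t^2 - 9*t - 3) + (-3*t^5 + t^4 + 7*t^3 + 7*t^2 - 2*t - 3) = -4*t^5 + t^4 - 3*t^3 + 4*t^2 - 11*t - 6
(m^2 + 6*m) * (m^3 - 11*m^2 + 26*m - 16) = m^5 - 5*m^4 - 40*m^3 + 140*m^2 - 96*m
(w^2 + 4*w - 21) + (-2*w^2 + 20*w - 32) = -w^2 + 24*w - 53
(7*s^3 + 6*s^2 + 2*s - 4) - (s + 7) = 7*s^3 + 6*s^2 + s - 11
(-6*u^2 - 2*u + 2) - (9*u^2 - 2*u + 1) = 1 - 15*u^2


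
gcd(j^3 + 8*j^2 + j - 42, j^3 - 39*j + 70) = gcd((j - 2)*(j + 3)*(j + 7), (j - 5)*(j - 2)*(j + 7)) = j^2 + 5*j - 14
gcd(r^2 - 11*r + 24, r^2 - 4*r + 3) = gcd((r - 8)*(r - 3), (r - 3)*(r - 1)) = r - 3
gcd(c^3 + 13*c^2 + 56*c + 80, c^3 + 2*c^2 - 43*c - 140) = c^2 + 9*c + 20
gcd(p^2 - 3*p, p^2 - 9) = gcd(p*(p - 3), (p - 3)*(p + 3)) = p - 3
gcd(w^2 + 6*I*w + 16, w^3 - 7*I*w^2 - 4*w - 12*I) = w - 2*I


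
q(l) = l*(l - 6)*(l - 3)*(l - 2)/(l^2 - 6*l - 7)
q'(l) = l*(6 - 2*l)*(l - 6)*(l - 3)*(l - 2)/(l^2 - 6*l - 7)^2 + l*(l - 6)*(l - 3)/(l^2 - 6*l - 7) + l*(l - 6)*(l - 2)/(l^2 - 6*l - 7) + l*(l - 3)*(l - 2)/(l^2 - 6*l - 7) + (l - 6)*(l - 3)*(l - 2)/(l^2 - 6*l - 7) = (2*l^5 - 29*l^4 + 104*l^3 + 51*l^2 - 504*l + 252)/(l^4 - 12*l^3 + 22*l^2 + 84*l + 49)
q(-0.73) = -23.97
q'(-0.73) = 137.28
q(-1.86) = 35.99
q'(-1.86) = 5.25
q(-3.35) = 43.75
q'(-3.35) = -9.96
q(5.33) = 2.62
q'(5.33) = -0.35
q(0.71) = 1.03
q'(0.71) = -0.43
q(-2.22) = 35.74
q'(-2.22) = -2.59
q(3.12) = 0.08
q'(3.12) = 0.70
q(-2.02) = 35.53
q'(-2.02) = 0.84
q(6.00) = 0.00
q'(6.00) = -10.29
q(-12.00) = 217.03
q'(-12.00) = -28.96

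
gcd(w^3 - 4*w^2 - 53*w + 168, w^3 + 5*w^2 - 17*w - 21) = w^2 + 4*w - 21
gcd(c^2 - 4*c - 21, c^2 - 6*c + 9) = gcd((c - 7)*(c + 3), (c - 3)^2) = 1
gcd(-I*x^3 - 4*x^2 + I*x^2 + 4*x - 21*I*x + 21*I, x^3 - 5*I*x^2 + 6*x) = 1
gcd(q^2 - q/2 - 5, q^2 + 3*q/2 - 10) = q - 5/2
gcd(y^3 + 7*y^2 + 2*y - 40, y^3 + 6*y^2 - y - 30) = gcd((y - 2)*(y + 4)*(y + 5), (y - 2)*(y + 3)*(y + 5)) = y^2 + 3*y - 10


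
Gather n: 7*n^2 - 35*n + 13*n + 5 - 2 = 7*n^2 - 22*n + 3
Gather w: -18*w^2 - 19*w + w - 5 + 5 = -18*w^2 - 18*w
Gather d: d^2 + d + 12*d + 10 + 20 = d^2 + 13*d + 30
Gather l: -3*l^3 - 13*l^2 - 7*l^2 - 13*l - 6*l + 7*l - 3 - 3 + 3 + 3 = -3*l^3 - 20*l^2 - 12*l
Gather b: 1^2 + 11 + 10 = 22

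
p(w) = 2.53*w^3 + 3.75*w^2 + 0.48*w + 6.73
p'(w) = 7.59*w^2 + 7.5*w + 0.48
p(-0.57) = 7.21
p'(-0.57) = -1.33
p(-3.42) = -52.25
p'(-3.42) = 63.61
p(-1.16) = 7.27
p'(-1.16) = 1.99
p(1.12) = 15.53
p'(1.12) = 18.40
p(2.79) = 92.21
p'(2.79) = 80.49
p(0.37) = 7.55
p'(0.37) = 4.29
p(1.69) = 30.46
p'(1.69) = 34.83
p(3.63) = 178.90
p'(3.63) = 127.72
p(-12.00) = -3830.87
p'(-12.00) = 1003.44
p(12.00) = 4924.33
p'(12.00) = 1183.44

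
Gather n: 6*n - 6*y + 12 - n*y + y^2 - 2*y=n*(6 - y) + y^2 - 8*y + 12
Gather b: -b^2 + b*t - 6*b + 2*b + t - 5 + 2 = -b^2 + b*(t - 4) + t - 3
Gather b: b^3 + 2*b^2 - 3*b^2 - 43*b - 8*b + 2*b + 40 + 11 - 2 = b^3 - b^2 - 49*b + 49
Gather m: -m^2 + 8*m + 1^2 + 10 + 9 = -m^2 + 8*m + 20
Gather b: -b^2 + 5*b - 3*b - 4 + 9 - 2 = -b^2 + 2*b + 3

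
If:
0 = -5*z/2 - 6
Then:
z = -12/5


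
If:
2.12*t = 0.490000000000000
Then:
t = 0.23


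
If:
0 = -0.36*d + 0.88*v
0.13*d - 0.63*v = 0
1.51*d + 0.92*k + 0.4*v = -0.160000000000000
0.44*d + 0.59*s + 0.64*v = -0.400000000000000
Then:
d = 0.00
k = -0.17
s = -0.68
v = 0.00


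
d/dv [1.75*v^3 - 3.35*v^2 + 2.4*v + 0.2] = 5.25*v^2 - 6.7*v + 2.4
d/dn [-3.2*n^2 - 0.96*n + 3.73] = -6.4*n - 0.96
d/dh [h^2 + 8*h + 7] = 2*h + 8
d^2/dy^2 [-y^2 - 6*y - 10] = -2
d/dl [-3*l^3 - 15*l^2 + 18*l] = -9*l^2 - 30*l + 18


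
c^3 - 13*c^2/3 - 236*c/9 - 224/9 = (c - 8)*(c + 4/3)*(c + 7/3)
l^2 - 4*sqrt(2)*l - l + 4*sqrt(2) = (l - 1)*(l - 4*sqrt(2))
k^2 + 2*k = k*(k + 2)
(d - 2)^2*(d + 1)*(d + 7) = d^4 + 4*d^3 - 21*d^2 + 4*d + 28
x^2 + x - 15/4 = (x - 3/2)*(x + 5/2)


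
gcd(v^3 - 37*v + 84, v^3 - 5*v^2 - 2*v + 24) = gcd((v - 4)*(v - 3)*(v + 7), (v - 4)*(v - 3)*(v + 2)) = v^2 - 7*v + 12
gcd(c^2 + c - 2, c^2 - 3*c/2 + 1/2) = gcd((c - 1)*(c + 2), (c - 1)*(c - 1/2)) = c - 1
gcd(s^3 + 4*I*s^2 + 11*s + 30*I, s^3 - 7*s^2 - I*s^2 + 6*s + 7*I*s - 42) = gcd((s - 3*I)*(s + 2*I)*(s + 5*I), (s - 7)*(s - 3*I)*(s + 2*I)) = s^2 - I*s + 6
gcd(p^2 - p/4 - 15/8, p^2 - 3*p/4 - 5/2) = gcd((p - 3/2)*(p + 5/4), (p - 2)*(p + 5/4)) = p + 5/4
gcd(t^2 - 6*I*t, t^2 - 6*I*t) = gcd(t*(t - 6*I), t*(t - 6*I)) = t^2 - 6*I*t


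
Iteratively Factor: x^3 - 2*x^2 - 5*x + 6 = (x - 3)*(x^2 + x - 2) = (x - 3)*(x - 1)*(x + 2)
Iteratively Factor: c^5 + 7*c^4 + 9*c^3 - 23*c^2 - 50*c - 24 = (c + 4)*(c^4 + 3*c^3 - 3*c^2 - 11*c - 6) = (c - 2)*(c + 4)*(c^3 + 5*c^2 + 7*c + 3) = (c - 2)*(c + 1)*(c + 4)*(c^2 + 4*c + 3) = (c - 2)*(c + 1)*(c + 3)*(c + 4)*(c + 1)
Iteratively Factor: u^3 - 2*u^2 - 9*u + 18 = (u - 2)*(u^2 - 9) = (u - 2)*(u + 3)*(u - 3)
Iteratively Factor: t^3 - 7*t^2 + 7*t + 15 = (t + 1)*(t^2 - 8*t + 15) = (t - 3)*(t + 1)*(t - 5)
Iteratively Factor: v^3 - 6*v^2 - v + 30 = (v - 5)*(v^2 - v - 6) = (v - 5)*(v - 3)*(v + 2)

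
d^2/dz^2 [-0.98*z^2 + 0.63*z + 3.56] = -1.96000000000000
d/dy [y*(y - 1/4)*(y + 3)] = 3*y^2 + 11*y/2 - 3/4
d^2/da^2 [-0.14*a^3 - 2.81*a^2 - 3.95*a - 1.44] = -0.84*a - 5.62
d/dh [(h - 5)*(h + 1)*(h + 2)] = 3*h^2 - 4*h - 13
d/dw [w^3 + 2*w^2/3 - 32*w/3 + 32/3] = 3*w^2 + 4*w/3 - 32/3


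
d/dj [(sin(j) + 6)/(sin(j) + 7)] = cos(j)/(sin(j) + 7)^2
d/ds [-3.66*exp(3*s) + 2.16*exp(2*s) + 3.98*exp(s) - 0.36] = (-10.98*exp(2*s) + 4.32*exp(s) + 3.98)*exp(s)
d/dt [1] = 0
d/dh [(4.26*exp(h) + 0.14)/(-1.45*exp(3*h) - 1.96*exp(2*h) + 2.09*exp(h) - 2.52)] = (12.354*exp(3*h) + 8.9586*exp(2*h) + 0.5488*exp(h) - 11.0278)*exp(h)/(2.1025*exp(6*h) + 5.684*exp(5*h) - 2.2194*exp(4*h) - 0.8848*exp(3*h) + 14.2465*exp(2*h) - 10.5336*exp(h) + 6.3504)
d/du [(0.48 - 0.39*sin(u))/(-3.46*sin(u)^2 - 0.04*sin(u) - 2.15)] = (-1.3494*sin(u)^2 + 3.3216*sin(u) + 0.8577)*cos(u)/(11.9716*sin(u)^4 + 0.2768*sin(u)^3 + 14.8796*sin(u)^2 + 0.172*sin(u) + 4.6225)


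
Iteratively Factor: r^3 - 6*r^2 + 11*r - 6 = (r - 1)*(r^2 - 5*r + 6) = (r - 3)*(r - 1)*(r - 2)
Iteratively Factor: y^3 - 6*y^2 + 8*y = (y - 2)*(y^2 - 4*y) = y*(y - 2)*(y - 4)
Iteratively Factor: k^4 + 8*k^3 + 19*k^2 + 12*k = (k + 1)*(k^3 + 7*k^2 + 12*k) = k*(k + 1)*(k^2 + 7*k + 12) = k*(k + 1)*(k + 3)*(k + 4)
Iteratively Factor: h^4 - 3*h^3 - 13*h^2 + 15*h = (h - 1)*(h^3 - 2*h^2 - 15*h) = (h - 1)*(h + 3)*(h^2 - 5*h) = h*(h - 1)*(h + 3)*(h - 5)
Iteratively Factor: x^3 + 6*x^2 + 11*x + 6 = (x + 2)*(x^2 + 4*x + 3) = (x + 2)*(x + 3)*(x + 1)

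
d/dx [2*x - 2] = 2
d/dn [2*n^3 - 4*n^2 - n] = 6*n^2 - 8*n - 1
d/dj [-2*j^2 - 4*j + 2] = -4*j - 4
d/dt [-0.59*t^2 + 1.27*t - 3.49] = 1.27 - 1.18*t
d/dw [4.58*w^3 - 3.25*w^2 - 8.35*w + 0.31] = 13.74*w^2 - 6.5*w - 8.35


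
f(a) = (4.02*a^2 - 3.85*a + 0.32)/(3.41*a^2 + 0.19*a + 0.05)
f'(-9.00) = 0.02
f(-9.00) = 1.31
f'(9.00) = 0.01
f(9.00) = 1.05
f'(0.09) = -33.55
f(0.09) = 0.06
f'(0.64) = 1.75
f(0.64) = -0.32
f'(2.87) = 0.13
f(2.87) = 0.78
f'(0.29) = 2.60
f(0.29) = -1.17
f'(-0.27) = 20.28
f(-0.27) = 6.68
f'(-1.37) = 0.74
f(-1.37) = 2.12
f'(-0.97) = 1.54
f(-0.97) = 2.55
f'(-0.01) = -99.77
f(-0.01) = 7.41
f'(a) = (-6.82*a - 0.19)*(4.02*a^2 - 3.85*a + 0.32)/(3.41*a^2 + 0.19*a + 0.05)^2 + (8.04*a - 3.85)/(3.41*a^2 + 0.19*a + 0.05)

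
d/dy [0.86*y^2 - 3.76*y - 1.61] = 1.72*y - 3.76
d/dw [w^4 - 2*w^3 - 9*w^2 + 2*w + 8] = 4*w^3 - 6*w^2 - 18*w + 2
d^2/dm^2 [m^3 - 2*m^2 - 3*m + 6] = 6*m - 4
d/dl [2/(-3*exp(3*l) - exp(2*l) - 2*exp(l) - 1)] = (18*exp(2*l) + 4*exp(l) + 4)*exp(l)/(3*exp(3*l) + exp(2*l) + 2*exp(l) + 1)^2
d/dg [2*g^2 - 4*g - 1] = 4*g - 4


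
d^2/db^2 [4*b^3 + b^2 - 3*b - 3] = 24*b + 2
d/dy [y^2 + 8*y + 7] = 2*y + 8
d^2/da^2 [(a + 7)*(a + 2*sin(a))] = -2*(a + 7)*sin(a) + 4*cos(a) + 2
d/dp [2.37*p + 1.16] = 2.37000000000000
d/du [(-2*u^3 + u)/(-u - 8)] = 4*(u^3 + 12*u^2 - 2)/(u^2 + 16*u + 64)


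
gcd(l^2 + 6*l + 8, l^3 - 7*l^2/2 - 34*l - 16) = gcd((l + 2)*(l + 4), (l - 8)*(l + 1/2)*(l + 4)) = l + 4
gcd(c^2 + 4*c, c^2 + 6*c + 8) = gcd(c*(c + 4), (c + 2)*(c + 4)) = c + 4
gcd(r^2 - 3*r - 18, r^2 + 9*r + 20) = 1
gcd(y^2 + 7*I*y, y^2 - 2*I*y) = y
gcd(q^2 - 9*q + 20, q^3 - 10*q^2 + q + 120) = q - 5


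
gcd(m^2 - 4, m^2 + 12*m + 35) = 1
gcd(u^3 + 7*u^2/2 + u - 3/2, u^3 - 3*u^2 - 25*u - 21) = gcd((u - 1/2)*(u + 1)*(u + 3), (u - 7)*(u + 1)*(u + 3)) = u^2 + 4*u + 3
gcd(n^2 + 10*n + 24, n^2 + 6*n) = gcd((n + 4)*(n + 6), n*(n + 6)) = n + 6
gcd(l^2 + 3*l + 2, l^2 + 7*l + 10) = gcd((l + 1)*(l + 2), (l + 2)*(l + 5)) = l + 2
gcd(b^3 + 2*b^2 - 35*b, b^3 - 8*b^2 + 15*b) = b^2 - 5*b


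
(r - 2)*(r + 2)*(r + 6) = r^3 + 6*r^2 - 4*r - 24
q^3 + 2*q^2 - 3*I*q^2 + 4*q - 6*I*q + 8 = (q + 2)*(q - 4*I)*(q + I)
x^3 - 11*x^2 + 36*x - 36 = (x - 6)*(x - 3)*(x - 2)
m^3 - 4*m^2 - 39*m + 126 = (m - 7)*(m - 3)*(m + 6)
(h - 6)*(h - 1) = h^2 - 7*h + 6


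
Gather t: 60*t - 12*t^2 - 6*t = -12*t^2 + 54*t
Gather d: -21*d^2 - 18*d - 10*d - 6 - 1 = -21*d^2 - 28*d - 7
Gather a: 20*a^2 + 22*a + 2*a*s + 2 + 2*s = 20*a^2 + a*(2*s + 22) + 2*s + 2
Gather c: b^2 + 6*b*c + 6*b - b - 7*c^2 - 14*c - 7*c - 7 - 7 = b^2 + 5*b - 7*c^2 + c*(6*b - 21) - 14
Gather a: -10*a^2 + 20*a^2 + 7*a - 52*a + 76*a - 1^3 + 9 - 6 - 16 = 10*a^2 + 31*a - 14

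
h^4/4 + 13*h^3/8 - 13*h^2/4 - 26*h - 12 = (h/4 + 1)*(h - 4)*(h + 1/2)*(h + 6)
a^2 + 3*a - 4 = (a - 1)*(a + 4)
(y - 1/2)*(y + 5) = y^2 + 9*y/2 - 5/2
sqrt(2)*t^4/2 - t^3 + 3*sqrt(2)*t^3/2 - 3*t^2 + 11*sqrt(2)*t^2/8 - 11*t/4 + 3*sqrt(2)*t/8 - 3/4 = (t + 1/2)*(t + 3/2)*(t - sqrt(2))*(sqrt(2)*t/2 + sqrt(2)/2)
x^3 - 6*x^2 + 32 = (x - 4)^2*(x + 2)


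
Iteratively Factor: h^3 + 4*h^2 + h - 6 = (h - 1)*(h^2 + 5*h + 6) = (h - 1)*(h + 3)*(h + 2)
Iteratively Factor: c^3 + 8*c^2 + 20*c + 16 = (c + 2)*(c^2 + 6*c + 8) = (c + 2)^2*(c + 4)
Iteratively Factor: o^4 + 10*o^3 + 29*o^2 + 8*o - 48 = (o + 4)*(o^3 + 6*o^2 + 5*o - 12) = (o + 4)^2*(o^2 + 2*o - 3) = (o - 1)*(o + 4)^2*(o + 3)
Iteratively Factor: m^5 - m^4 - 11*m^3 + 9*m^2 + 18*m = (m + 3)*(m^4 - 4*m^3 + m^2 + 6*m) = (m - 3)*(m + 3)*(m^3 - m^2 - 2*m) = (m - 3)*(m - 2)*(m + 3)*(m^2 + m) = (m - 3)*(m - 2)*(m + 1)*(m + 3)*(m)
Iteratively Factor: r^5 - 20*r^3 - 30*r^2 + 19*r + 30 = (r + 3)*(r^4 - 3*r^3 - 11*r^2 + 3*r + 10) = (r + 1)*(r + 3)*(r^3 - 4*r^2 - 7*r + 10) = (r - 5)*(r + 1)*(r + 3)*(r^2 + r - 2) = (r - 5)*(r - 1)*(r + 1)*(r + 3)*(r + 2)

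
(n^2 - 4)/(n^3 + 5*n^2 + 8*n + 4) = (n - 2)/(n^2 + 3*n + 2)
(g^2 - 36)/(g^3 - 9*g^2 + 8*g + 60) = (g + 6)/(g^2 - 3*g - 10)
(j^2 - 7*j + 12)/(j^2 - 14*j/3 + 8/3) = 3*(j - 3)/(3*j - 2)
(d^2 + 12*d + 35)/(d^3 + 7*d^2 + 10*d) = (d + 7)/(d*(d + 2))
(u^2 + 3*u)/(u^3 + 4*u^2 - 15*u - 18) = u*(u + 3)/(u^3 + 4*u^2 - 15*u - 18)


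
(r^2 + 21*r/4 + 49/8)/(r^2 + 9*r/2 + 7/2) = (r + 7/4)/(r + 1)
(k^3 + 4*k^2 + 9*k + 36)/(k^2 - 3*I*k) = k + 4 + 3*I + 12*I/k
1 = 1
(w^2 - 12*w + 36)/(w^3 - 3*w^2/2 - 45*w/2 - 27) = 2*(w - 6)/(2*w^2 + 9*w + 9)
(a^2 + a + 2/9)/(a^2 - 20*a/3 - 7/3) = (a + 2/3)/(a - 7)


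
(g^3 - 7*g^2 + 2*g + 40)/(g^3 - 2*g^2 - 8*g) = (g - 5)/g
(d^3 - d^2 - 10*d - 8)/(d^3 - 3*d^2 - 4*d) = (d + 2)/d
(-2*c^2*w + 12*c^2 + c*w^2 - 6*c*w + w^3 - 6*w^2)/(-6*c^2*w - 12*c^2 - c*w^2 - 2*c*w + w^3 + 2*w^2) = (-c*w + 6*c + w^2 - 6*w)/(-3*c*w - 6*c + w^2 + 2*w)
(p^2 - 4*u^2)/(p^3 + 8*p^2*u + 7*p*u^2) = (p^2 - 4*u^2)/(p*(p^2 + 8*p*u + 7*u^2))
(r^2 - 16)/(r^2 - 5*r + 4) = (r + 4)/(r - 1)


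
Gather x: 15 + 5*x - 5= 5*x + 10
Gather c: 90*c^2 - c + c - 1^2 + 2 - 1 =90*c^2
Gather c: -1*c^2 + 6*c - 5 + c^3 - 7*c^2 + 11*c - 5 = c^3 - 8*c^2 + 17*c - 10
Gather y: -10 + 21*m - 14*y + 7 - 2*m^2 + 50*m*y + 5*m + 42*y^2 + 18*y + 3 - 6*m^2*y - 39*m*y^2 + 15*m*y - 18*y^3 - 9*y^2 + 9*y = -2*m^2 + 26*m - 18*y^3 + y^2*(33 - 39*m) + y*(-6*m^2 + 65*m + 13)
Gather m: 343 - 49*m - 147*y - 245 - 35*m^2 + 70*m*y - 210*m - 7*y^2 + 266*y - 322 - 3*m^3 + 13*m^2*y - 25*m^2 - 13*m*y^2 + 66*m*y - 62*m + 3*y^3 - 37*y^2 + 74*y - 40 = -3*m^3 + m^2*(13*y - 60) + m*(-13*y^2 + 136*y - 321) + 3*y^3 - 44*y^2 + 193*y - 264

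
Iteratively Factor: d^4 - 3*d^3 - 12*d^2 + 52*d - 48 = (d - 2)*(d^3 - d^2 - 14*d + 24) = (d - 3)*(d - 2)*(d^2 + 2*d - 8) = (d - 3)*(d - 2)*(d + 4)*(d - 2)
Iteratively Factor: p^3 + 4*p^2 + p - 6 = (p + 3)*(p^2 + p - 2) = (p + 2)*(p + 3)*(p - 1)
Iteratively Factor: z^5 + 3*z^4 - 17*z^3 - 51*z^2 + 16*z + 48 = (z - 1)*(z^4 + 4*z^3 - 13*z^2 - 64*z - 48) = (z - 4)*(z - 1)*(z^3 + 8*z^2 + 19*z + 12) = (z - 4)*(z - 1)*(z + 1)*(z^2 + 7*z + 12) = (z - 4)*(z - 1)*(z + 1)*(z + 3)*(z + 4)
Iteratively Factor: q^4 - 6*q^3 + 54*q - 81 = (q + 3)*(q^3 - 9*q^2 + 27*q - 27) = (q - 3)*(q + 3)*(q^2 - 6*q + 9) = (q - 3)^2*(q + 3)*(q - 3)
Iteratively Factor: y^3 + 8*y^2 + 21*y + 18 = (y + 3)*(y^2 + 5*y + 6) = (y + 3)^2*(y + 2)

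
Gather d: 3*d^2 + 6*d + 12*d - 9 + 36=3*d^2 + 18*d + 27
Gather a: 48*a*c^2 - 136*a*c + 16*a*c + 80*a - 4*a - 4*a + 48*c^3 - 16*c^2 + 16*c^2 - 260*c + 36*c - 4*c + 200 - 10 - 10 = a*(48*c^2 - 120*c + 72) + 48*c^3 - 228*c + 180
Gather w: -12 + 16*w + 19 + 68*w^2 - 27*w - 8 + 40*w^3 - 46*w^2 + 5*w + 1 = 40*w^3 + 22*w^2 - 6*w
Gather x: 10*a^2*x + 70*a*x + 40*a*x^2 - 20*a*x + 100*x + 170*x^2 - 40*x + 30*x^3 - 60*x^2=30*x^3 + x^2*(40*a + 110) + x*(10*a^2 + 50*a + 60)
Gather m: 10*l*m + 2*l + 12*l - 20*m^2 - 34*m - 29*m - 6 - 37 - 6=14*l - 20*m^2 + m*(10*l - 63) - 49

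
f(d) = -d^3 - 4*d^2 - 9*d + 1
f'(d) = -3*d^2 - 8*d - 9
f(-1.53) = 8.99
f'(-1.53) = -3.78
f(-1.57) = 9.14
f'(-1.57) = -3.83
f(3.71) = -138.51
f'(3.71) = -79.97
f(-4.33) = 46.16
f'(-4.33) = -30.61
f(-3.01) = 19.12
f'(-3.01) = -12.10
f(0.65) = -6.81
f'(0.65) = -15.47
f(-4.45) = 49.96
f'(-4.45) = -32.81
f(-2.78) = 16.59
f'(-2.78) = -9.95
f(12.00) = -2411.00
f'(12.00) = -537.00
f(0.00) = 1.00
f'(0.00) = -9.00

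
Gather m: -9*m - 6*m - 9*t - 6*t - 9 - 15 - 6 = -15*m - 15*t - 30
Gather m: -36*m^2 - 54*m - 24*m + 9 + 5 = -36*m^2 - 78*m + 14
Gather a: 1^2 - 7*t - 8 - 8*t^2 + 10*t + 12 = -8*t^2 + 3*t + 5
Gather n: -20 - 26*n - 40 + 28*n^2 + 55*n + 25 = 28*n^2 + 29*n - 35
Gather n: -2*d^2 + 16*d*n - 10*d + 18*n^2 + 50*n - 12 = -2*d^2 - 10*d + 18*n^2 + n*(16*d + 50) - 12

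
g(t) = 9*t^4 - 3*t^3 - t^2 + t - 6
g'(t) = 36*t^3 - 9*t^2 - 2*t + 1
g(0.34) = -5.77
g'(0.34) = 0.69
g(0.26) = -5.82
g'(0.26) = 0.50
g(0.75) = -4.23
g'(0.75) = 9.62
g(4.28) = 2764.83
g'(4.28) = 2650.07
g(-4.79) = 5033.86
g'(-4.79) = -4152.40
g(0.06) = -5.94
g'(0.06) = 0.86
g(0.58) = -5.32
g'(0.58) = 3.84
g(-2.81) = 610.99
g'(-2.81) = -863.21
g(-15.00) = 465504.00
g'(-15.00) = -123494.00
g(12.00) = 181302.00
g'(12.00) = 60889.00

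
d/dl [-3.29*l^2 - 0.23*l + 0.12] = -6.58*l - 0.23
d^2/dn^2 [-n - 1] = 0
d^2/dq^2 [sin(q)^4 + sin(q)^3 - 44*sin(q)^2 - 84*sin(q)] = -16*sin(q)^4 - 9*sin(q)^3 + 188*sin(q)^2 + 90*sin(q) - 88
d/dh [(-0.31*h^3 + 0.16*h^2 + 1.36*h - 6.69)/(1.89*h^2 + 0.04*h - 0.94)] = (-0.5859*h^4 - 0.0248*h^3 - 1.6898*h^2 + 24.9874*h - 1.0108)/(3.5721*h^4 + 0.1512*h^3 - 3.5516*h^2 - 0.0752*h + 0.8836)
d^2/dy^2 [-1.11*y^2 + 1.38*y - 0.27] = -2.22000000000000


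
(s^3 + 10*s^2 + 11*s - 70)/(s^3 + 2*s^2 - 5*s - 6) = (s^2 + 12*s + 35)/(s^2 + 4*s + 3)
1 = 1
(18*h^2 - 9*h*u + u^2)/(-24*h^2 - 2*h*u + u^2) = (-3*h + u)/(4*h + u)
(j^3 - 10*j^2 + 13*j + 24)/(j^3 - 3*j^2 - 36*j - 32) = (j - 3)/(j + 4)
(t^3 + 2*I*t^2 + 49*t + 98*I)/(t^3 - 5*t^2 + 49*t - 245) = (t + 2*I)/(t - 5)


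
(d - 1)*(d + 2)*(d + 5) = d^3 + 6*d^2 + 3*d - 10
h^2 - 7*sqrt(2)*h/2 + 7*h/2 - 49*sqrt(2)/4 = (h + 7/2)*(h - 7*sqrt(2)/2)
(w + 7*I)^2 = w^2 + 14*I*w - 49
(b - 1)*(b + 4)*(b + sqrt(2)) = b^3 + sqrt(2)*b^2 + 3*b^2 - 4*b + 3*sqrt(2)*b - 4*sqrt(2)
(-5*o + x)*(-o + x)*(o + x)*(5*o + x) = 25*o^4 - 26*o^2*x^2 + x^4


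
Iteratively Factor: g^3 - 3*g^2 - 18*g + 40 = (g - 5)*(g^2 + 2*g - 8) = (g - 5)*(g + 4)*(g - 2)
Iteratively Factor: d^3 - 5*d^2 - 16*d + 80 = (d + 4)*(d^2 - 9*d + 20) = (d - 5)*(d + 4)*(d - 4)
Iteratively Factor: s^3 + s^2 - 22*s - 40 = (s + 2)*(s^2 - s - 20) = (s + 2)*(s + 4)*(s - 5)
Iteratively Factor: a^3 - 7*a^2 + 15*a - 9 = (a - 3)*(a^2 - 4*a + 3) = (a - 3)*(a - 1)*(a - 3)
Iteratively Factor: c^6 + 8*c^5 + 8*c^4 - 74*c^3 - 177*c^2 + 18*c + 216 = (c + 4)*(c^5 + 4*c^4 - 8*c^3 - 42*c^2 - 9*c + 54) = (c - 3)*(c + 4)*(c^4 + 7*c^3 + 13*c^2 - 3*c - 18) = (c - 3)*(c + 2)*(c + 4)*(c^3 + 5*c^2 + 3*c - 9) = (c - 3)*(c + 2)*(c + 3)*(c + 4)*(c^2 + 2*c - 3) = (c - 3)*(c + 2)*(c + 3)^2*(c + 4)*(c - 1)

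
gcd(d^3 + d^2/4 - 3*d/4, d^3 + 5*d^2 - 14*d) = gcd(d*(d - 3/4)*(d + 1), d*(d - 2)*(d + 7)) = d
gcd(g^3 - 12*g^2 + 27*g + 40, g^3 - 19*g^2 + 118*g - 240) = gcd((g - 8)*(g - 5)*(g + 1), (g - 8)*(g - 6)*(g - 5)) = g^2 - 13*g + 40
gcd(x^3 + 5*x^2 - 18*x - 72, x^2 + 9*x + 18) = x^2 + 9*x + 18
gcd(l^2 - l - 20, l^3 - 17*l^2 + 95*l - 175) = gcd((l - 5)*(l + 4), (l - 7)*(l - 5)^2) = l - 5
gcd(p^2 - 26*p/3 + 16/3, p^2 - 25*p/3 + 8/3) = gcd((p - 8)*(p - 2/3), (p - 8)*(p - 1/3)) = p - 8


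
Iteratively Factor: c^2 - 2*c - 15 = (c + 3)*(c - 5)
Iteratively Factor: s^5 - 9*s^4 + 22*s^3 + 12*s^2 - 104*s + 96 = (s - 2)*(s^4 - 7*s^3 + 8*s^2 + 28*s - 48) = (s - 2)*(s + 2)*(s^3 - 9*s^2 + 26*s - 24) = (s - 4)*(s - 2)*(s + 2)*(s^2 - 5*s + 6) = (s - 4)*(s - 3)*(s - 2)*(s + 2)*(s - 2)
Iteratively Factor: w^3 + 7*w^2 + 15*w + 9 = (w + 1)*(w^2 + 6*w + 9) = (w + 1)*(w + 3)*(w + 3)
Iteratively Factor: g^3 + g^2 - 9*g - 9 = (g + 3)*(g^2 - 2*g - 3) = (g - 3)*(g + 3)*(g + 1)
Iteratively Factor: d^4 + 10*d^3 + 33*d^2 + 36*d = (d + 4)*(d^3 + 6*d^2 + 9*d) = (d + 3)*(d + 4)*(d^2 + 3*d) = d*(d + 3)*(d + 4)*(d + 3)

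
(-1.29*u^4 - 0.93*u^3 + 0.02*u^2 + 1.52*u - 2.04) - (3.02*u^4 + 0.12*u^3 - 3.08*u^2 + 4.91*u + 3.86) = -4.31*u^4 - 1.05*u^3 + 3.1*u^2 - 3.39*u - 5.9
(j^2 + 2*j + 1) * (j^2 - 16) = j^4 + 2*j^3 - 15*j^2 - 32*j - 16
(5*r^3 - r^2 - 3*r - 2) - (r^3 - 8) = 4*r^3 - r^2 - 3*r + 6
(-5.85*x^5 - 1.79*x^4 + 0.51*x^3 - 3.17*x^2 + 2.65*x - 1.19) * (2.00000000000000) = -11.7*x^5 - 3.58*x^4 + 1.02*x^3 - 6.34*x^2 + 5.3*x - 2.38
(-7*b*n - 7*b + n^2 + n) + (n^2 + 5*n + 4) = -7*b*n - 7*b + 2*n^2 + 6*n + 4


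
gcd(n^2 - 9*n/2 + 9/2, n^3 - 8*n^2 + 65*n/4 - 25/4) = 1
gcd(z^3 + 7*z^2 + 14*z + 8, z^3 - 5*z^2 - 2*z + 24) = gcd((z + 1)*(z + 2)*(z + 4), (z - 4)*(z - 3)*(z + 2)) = z + 2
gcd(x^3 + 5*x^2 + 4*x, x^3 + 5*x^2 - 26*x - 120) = x + 4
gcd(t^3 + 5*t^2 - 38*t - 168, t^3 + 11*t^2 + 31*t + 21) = t + 7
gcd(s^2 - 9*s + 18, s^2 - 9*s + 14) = 1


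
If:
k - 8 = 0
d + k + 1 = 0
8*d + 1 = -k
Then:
No Solution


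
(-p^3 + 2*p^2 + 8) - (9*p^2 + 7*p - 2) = -p^3 - 7*p^2 - 7*p + 10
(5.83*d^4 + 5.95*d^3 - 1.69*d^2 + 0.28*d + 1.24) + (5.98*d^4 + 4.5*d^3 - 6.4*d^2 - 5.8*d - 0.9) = 11.81*d^4 + 10.45*d^3 - 8.09*d^2 - 5.52*d + 0.34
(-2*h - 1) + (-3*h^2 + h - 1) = -3*h^2 - h - 2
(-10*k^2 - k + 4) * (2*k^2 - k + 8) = -20*k^4 + 8*k^3 - 71*k^2 - 12*k + 32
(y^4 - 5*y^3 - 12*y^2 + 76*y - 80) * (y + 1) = y^5 - 4*y^4 - 17*y^3 + 64*y^2 - 4*y - 80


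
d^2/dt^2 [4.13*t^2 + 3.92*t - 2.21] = 8.26000000000000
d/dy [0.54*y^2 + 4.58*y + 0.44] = 1.08*y + 4.58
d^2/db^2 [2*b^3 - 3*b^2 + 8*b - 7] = 12*b - 6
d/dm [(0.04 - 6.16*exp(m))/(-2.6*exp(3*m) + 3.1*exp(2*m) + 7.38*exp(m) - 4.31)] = (-32.032*exp(3*m) + 19.408*exp(2*m) - 0.247999999999998*exp(m) + 26.2544)*exp(m)/(6.76*exp(6*m) - 16.12*exp(5*m) - 28.766*exp(4*m) + 68.168*exp(3*m) + 27.7424*exp(2*m) - 63.6156*exp(m) + 18.5761)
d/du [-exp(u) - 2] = -exp(u)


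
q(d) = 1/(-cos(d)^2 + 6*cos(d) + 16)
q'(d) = (-2*sin(d)*cos(d) + 6*sin(d))/(-cos(d)^2 + 6*cos(d) + 16)^2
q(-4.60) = 0.07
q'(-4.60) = 0.03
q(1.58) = 0.06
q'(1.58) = 0.02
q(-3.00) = 0.11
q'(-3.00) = -0.01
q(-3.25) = 0.11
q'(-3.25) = 0.01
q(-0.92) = 0.05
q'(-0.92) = -0.01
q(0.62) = 0.05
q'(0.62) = 0.01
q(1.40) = 0.06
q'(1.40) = 0.02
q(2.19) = 0.08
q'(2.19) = 0.04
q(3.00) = 0.11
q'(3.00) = 0.01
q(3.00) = 0.11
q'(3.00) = 0.01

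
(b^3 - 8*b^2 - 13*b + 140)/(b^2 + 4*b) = b - 12 + 35/b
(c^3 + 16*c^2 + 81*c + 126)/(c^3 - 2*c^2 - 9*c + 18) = (c^2 + 13*c + 42)/(c^2 - 5*c + 6)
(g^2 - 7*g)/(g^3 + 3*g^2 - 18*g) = (g - 7)/(g^2 + 3*g - 18)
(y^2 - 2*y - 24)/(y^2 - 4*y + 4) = (y^2 - 2*y - 24)/(y^2 - 4*y + 4)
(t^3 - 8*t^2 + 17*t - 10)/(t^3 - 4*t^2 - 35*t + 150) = (t^2 - 3*t + 2)/(t^2 + t - 30)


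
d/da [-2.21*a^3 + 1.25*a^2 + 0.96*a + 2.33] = -6.63*a^2 + 2.5*a + 0.96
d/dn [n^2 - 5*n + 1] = 2*n - 5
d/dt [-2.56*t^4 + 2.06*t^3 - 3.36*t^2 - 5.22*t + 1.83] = -10.24*t^3 + 6.18*t^2 - 6.72*t - 5.22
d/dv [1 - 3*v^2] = -6*v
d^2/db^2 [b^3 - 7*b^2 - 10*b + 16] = 6*b - 14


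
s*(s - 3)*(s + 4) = s^3 + s^2 - 12*s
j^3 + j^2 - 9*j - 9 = (j - 3)*(j + 1)*(j + 3)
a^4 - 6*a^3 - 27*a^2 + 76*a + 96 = (a - 8)*(a - 3)*(a + 1)*(a + 4)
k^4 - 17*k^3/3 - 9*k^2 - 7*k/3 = k*(k - 7)*(k + 1/3)*(k + 1)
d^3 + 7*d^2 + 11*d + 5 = (d + 1)^2*(d + 5)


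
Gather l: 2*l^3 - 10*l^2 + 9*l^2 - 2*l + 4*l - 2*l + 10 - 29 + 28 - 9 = 2*l^3 - l^2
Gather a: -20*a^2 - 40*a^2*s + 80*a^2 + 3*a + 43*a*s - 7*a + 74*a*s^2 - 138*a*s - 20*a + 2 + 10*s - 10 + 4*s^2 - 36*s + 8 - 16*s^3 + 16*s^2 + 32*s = a^2*(60 - 40*s) + a*(74*s^2 - 95*s - 24) - 16*s^3 + 20*s^2 + 6*s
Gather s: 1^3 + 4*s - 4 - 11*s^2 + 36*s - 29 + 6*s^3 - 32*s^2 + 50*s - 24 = 6*s^3 - 43*s^2 + 90*s - 56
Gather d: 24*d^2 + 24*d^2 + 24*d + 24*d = 48*d^2 + 48*d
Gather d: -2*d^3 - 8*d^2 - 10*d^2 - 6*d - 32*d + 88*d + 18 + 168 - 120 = -2*d^3 - 18*d^2 + 50*d + 66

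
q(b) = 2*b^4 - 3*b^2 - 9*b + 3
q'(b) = 8*b^3 - 6*b - 9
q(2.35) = 26.28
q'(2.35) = 80.72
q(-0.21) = 4.76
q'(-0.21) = -7.81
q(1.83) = -1.09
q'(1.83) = 29.05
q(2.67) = 59.23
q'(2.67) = 127.25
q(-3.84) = 428.19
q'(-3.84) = -438.94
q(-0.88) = 9.80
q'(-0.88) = -9.17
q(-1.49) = 19.61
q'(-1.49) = -26.52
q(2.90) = 93.13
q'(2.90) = 168.71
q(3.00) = 111.00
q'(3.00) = 189.00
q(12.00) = 40935.00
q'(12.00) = 13743.00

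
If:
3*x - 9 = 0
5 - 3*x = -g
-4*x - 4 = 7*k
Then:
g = 4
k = -16/7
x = 3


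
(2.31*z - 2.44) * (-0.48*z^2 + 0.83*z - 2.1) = -1.1088*z^3 + 3.0885*z^2 - 6.8762*z + 5.124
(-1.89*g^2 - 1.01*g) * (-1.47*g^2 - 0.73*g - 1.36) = 2.7783*g^4 + 2.8644*g^3 + 3.3077*g^2 + 1.3736*g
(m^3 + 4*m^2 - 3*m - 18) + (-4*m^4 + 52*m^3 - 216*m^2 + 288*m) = -4*m^4 + 53*m^3 - 212*m^2 + 285*m - 18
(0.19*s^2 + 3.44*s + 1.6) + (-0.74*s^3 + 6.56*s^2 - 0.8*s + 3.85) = -0.74*s^3 + 6.75*s^2 + 2.64*s + 5.45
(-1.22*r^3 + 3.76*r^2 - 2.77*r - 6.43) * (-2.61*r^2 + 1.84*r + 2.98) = 3.1842*r^5 - 12.0584*r^4 + 10.5125*r^3 + 22.8903*r^2 - 20.0858*r - 19.1614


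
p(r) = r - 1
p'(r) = 1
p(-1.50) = -2.50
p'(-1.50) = 1.00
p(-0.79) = -1.79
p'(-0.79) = 1.00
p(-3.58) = -4.58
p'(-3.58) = 1.00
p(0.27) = -0.73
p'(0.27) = 1.00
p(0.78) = -0.22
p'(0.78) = 1.00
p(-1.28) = -2.28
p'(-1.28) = 1.00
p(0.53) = -0.47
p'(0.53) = 1.00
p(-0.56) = -1.56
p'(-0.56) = 1.00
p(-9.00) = -10.00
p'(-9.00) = 1.00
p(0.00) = -1.00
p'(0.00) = 1.00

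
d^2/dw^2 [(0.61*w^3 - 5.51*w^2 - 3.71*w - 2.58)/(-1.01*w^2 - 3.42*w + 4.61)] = (1.77635683940025e-15*w^5 - 3.5527136788005e-15*w^4 - 50.446192*w^3 + 227.426106*w^2 + 79.333116*w + 435.562246)/(1.030301*w^6 + 10.466226*w^5 + 21.332109*w^4 - 55.541484*w^3 - 97.367349*w^2 + 218.046546*w - 97.972181)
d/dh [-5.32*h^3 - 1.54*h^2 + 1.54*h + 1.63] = -15.96*h^2 - 3.08*h + 1.54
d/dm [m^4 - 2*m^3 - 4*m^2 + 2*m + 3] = 4*m^3 - 6*m^2 - 8*m + 2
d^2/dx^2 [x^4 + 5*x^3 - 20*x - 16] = 6*x*(2*x + 5)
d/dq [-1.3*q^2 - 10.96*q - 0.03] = -2.6*q - 10.96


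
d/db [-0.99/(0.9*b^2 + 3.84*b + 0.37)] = (1.782*b + 3.8016)/(0.9*b^2 + 3.84*b + 0.37)^2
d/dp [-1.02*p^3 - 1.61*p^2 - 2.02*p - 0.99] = -3.06*p^2 - 3.22*p - 2.02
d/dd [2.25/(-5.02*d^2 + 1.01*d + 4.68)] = (22.59*d - 2.2725)/(-5.02*d^2 + 1.01*d + 4.68)^2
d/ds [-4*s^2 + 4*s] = 4 - 8*s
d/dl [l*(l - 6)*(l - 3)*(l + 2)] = 4*l^3 - 21*l^2 + 36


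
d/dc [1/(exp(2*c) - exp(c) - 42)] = (1 - 2*exp(c))*exp(c)/(-exp(2*c) + exp(c) + 42)^2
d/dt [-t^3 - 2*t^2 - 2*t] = -3*t^2 - 4*t - 2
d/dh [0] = 0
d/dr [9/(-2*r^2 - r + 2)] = 9*(4*r + 1)/(2*r^2 + r - 2)^2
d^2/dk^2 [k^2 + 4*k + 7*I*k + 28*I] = 2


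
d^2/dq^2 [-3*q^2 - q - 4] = -6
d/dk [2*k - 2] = 2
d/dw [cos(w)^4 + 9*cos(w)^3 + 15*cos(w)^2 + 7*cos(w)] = -(4*cos(w)^3 + 27*cos(w)^2 + 30*cos(w) + 7)*sin(w)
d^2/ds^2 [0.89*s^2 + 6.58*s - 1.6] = 1.78000000000000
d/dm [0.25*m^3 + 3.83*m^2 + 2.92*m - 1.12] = 0.75*m^2 + 7.66*m + 2.92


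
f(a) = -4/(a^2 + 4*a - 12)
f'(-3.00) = -0.04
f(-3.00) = 0.27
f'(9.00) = 0.01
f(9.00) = -0.04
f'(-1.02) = 0.03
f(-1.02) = 0.27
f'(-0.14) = 0.09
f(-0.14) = 0.32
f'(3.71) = 0.17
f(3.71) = -0.24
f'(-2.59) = -0.02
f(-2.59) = 0.26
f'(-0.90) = 0.04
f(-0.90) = 0.27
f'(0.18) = 0.14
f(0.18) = 0.36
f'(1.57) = 2.70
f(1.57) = 1.23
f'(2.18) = 15.42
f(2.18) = -2.72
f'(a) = -4*(-2*a - 4)/(a^2 + 4*a - 12)^2 = 8*(a + 2)/(a^2 + 4*a - 12)^2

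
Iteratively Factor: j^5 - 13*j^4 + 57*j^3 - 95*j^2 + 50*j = (j - 5)*(j^4 - 8*j^3 + 17*j^2 - 10*j) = (j - 5)*(j - 1)*(j^3 - 7*j^2 + 10*j) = (j - 5)^2*(j - 1)*(j^2 - 2*j) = j*(j - 5)^2*(j - 1)*(j - 2)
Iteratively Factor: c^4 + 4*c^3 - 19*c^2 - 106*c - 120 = (c + 3)*(c^3 + c^2 - 22*c - 40) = (c - 5)*(c + 3)*(c^2 + 6*c + 8) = (c - 5)*(c + 3)*(c + 4)*(c + 2)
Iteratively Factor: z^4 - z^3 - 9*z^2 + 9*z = (z - 1)*(z^3 - 9*z) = (z - 1)*(z + 3)*(z^2 - 3*z) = z*(z - 1)*(z + 3)*(z - 3)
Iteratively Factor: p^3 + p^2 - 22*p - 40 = (p + 2)*(p^2 - p - 20) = (p + 2)*(p + 4)*(p - 5)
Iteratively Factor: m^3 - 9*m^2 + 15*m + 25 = (m - 5)*(m^2 - 4*m - 5) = (m - 5)^2*(m + 1)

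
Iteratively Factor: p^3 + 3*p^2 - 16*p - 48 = (p + 4)*(p^2 - p - 12) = (p + 3)*(p + 4)*(p - 4)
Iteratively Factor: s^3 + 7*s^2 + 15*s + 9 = (s + 1)*(s^2 + 6*s + 9) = (s + 1)*(s + 3)*(s + 3)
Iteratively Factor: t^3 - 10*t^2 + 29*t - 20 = (t - 5)*(t^2 - 5*t + 4) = (t - 5)*(t - 1)*(t - 4)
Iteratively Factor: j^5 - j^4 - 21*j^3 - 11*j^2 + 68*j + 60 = (j + 1)*(j^4 - 2*j^3 - 19*j^2 + 8*j + 60) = (j - 5)*(j + 1)*(j^3 + 3*j^2 - 4*j - 12) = (j - 5)*(j + 1)*(j + 2)*(j^2 + j - 6) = (j - 5)*(j - 2)*(j + 1)*(j + 2)*(j + 3)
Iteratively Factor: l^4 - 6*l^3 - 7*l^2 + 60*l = (l)*(l^3 - 6*l^2 - 7*l + 60) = l*(l + 3)*(l^2 - 9*l + 20) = l*(l - 5)*(l + 3)*(l - 4)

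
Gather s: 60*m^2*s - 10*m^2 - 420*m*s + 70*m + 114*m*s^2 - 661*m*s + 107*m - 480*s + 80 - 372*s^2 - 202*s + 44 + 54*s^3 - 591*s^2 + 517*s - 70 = -10*m^2 + 177*m + 54*s^3 + s^2*(114*m - 963) + s*(60*m^2 - 1081*m - 165) + 54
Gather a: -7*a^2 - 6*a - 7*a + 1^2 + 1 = -7*a^2 - 13*a + 2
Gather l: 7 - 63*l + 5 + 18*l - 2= 10 - 45*l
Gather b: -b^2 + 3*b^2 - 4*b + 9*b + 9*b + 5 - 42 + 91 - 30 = 2*b^2 + 14*b + 24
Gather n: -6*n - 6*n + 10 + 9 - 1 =18 - 12*n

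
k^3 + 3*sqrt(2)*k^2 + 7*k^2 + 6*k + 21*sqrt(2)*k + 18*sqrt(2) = (k + 1)*(k + 6)*(k + 3*sqrt(2))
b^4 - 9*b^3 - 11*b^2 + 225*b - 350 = (b - 7)*(b - 5)*(b - 2)*(b + 5)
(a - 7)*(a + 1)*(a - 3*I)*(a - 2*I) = a^4 - 6*a^3 - 5*I*a^3 - 13*a^2 + 30*I*a^2 + 36*a + 35*I*a + 42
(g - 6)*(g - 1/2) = g^2 - 13*g/2 + 3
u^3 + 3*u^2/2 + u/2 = u*(u + 1/2)*(u + 1)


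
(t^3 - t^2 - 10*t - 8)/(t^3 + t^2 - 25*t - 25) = (t^2 - 2*t - 8)/(t^2 - 25)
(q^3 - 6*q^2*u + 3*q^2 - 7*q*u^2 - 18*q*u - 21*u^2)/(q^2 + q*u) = q - 7*u + 3 - 21*u/q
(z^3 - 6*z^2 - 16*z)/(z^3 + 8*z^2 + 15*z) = (z^2 - 6*z - 16)/(z^2 + 8*z + 15)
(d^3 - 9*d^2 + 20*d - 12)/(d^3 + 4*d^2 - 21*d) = (d^3 - 9*d^2 + 20*d - 12)/(d*(d^2 + 4*d - 21))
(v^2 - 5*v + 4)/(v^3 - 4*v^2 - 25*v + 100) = (v - 1)/(v^2 - 25)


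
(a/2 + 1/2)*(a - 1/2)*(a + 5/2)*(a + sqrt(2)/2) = a^4/2 + sqrt(2)*a^3/4 + 3*a^3/2 + 3*a^2/8 + 3*sqrt(2)*a^2/4 - 5*a/8 + 3*sqrt(2)*a/16 - 5*sqrt(2)/16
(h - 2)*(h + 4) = h^2 + 2*h - 8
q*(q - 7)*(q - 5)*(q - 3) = q^4 - 15*q^3 + 71*q^2 - 105*q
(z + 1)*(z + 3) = z^2 + 4*z + 3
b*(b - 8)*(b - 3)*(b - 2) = b^4 - 13*b^3 + 46*b^2 - 48*b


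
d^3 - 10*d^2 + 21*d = d*(d - 7)*(d - 3)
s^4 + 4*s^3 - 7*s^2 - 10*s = s*(s - 2)*(s + 1)*(s + 5)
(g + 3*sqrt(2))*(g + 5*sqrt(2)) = g^2 + 8*sqrt(2)*g + 30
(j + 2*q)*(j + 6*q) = j^2 + 8*j*q + 12*q^2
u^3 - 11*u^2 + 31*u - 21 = (u - 7)*(u - 3)*(u - 1)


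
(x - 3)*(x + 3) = x^2 - 9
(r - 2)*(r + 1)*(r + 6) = r^3 + 5*r^2 - 8*r - 12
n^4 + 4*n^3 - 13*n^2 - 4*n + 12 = (n - 2)*(n - 1)*(n + 1)*(n + 6)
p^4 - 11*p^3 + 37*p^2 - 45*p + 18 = (p - 6)*(p - 3)*(p - 1)^2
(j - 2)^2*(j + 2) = j^3 - 2*j^2 - 4*j + 8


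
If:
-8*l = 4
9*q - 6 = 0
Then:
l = -1/2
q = 2/3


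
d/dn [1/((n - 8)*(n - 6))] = 2*(7 - n)/(n^4 - 28*n^3 + 292*n^2 - 1344*n + 2304)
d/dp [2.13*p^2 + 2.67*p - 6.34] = 4.26*p + 2.67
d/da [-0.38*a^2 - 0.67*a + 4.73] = -0.76*a - 0.67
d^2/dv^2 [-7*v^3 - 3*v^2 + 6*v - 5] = -42*v - 6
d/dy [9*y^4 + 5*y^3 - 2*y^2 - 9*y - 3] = 36*y^3 + 15*y^2 - 4*y - 9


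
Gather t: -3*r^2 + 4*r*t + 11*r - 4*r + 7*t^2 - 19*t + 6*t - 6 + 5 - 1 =-3*r^2 + 7*r + 7*t^2 + t*(4*r - 13) - 2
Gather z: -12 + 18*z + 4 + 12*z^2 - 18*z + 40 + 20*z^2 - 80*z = 32*z^2 - 80*z + 32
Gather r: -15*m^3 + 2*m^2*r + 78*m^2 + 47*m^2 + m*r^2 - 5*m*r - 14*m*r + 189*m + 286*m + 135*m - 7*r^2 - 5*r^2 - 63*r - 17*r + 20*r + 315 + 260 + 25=-15*m^3 + 125*m^2 + 610*m + r^2*(m - 12) + r*(2*m^2 - 19*m - 60) + 600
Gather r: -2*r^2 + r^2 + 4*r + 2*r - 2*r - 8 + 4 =-r^2 + 4*r - 4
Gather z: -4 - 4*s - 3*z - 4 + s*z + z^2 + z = -4*s + z^2 + z*(s - 2) - 8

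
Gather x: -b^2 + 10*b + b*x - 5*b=-b^2 + b*x + 5*b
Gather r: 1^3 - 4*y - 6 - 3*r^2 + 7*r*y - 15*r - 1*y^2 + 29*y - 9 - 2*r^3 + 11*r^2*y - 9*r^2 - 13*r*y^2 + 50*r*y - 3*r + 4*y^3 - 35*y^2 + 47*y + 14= -2*r^3 + r^2*(11*y - 12) + r*(-13*y^2 + 57*y - 18) + 4*y^3 - 36*y^2 + 72*y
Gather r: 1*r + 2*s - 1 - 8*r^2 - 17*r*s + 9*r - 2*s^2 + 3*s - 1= -8*r^2 + r*(10 - 17*s) - 2*s^2 + 5*s - 2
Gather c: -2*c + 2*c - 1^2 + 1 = 0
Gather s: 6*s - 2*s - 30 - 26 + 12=4*s - 44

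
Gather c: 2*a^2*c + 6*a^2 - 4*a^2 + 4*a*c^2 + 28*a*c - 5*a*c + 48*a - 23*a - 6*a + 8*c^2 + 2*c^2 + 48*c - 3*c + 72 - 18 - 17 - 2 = 2*a^2 + 19*a + c^2*(4*a + 10) + c*(2*a^2 + 23*a + 45) + 35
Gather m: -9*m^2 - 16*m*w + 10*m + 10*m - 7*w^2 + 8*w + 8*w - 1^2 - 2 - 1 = -9*m^2 + m*(20 - 16*w) - 7*w^2 + 16*w - 4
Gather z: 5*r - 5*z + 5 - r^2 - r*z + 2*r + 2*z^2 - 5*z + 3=-r^2 + 7*r + 2*z^2 + z*(-r - 10) + 8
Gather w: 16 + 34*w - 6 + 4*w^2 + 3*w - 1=4*w^2 + 37*w + 9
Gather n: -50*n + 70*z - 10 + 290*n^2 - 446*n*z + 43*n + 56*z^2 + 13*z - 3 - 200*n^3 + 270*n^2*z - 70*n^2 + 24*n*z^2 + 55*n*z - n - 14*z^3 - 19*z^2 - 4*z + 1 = -200*n^3 + n^2*(270*z + 220) + n*(24*z^2 - 391*z - 8) - 14*z^3 + 37*z^2 + 79*z - 12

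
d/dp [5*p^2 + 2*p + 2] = 10*p + 2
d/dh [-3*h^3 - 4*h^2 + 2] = h*(-9*h - 8)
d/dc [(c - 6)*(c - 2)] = 2*c - 8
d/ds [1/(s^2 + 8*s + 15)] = 2*(-s - 4)/(s^2 + 8*s + 15)^2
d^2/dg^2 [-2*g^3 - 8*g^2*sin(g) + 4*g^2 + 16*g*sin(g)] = 8*g^2*sin(g) - 16*g*sin(g) - 32*g*cos(g) - 12*g - 16*sin(g) + 32*cos(g) + 8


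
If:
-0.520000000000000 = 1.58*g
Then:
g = -0.33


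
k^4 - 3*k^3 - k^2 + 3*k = k*(k - 3)*(k - 1)*(k + 1)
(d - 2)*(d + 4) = d^2 + 2*d - 8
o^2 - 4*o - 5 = (o - 5)*(o + 1)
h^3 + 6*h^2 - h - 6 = (h - 1)*(h + 1)*(h + 6)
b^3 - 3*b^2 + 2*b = b*(b - 2)*(b - 1)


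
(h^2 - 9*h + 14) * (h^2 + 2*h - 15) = h^4 - 7*h^3 - 19*h^2 + 163*h - 210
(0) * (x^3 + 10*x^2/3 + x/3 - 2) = 0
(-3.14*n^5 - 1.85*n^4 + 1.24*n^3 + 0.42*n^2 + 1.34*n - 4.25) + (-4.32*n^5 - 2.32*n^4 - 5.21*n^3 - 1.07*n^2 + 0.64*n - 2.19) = -7.46*n^5 - 4.17*n^4 - 3.97*n^3 - 0.65*n^2 + 1.98*n - 6.44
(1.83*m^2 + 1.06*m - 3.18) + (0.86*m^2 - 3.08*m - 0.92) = 2.69*m^2 - 2.02*m - 4.1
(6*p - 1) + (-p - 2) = 5*p - 3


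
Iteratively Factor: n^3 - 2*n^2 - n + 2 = (n - 2)*(n^2 - 1) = (n - 2)*(n - 1)*(n + 1)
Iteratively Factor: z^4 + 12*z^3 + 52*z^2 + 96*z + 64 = (z + 4)*(z^3 + 8*z^2 + 20*z + 16) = (z + 4)^2*(z^2 + 4*z + 4) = (z + 2)*(z + 4)^2*(z + 2)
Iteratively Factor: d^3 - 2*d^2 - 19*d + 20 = (d - 5)*(d^2 + 3*d - 4) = (d - 5)*(d - 1)*(d + 4)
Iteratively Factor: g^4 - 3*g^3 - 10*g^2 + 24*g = (g + 3)*(g^3 - 6*g^2 + 8*g) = (g - 4)*(g + 3)*(g^2 - 2*g) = (g - 4)*(g - 2)*(g + 3)*(g)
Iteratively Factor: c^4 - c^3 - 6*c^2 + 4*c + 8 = (c - 2)*(c^3 + c^2 - 4*c - 4) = (c - 2)^2*(c^2 + 3*c + 2) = (c - 2)^2*(c + 2)*(c + 1)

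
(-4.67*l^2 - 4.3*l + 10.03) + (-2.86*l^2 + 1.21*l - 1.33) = -7.53*l^2 - 3.09*l + 8.7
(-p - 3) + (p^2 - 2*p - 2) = p^2 - 3*p - 5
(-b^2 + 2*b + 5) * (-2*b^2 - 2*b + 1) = 2*b^4 - 2*b^3 - 15*b^2 - 8*b + 5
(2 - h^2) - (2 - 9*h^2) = 8*h^2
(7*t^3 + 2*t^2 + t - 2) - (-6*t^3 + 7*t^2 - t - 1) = 13*t^3 - 5*t^2 + 2*t - 1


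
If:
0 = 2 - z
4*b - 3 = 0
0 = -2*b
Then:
No Solution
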